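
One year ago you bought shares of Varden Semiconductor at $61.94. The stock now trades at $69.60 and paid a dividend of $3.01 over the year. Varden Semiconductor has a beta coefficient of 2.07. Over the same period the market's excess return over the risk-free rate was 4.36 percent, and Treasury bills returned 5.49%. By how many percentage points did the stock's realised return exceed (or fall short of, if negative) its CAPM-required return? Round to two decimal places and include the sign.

+2.71%

Realised HPR = (P1 + D1 − P0) / P0 = (69.60 + 3.01 − 61.94) / 61.94 = 10.67 / 61.94 = 17.2263%
CAPM required = R_f + β·MRP = 5.49% + 2.07 × 4.36% = 14.5152%
α = realised − required = 17.2263% − 14.5152% = +2.71%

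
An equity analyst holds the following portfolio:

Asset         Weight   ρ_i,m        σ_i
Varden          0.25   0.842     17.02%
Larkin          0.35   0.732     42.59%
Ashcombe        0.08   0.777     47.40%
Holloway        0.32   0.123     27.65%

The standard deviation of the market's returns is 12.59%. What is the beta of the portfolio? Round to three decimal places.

β_Varden = 0.842 × 17.02% / 12.59% = 1.1383
β_Larkin = 0.732 × 42.59% / 12.59% = 2.4762
β_Ashcombe = 0.777 × 47.40% / 12.59% = 2.9253
β_Holloway = 0.123 × 27.65% / 12.59% = 0.2701
β_P = Σ w_i β_i = 0.25×1.1383 + 0.35×2.4762 + 0.08×2.9253 + 0.32×0.2701 = 1.4717

1.472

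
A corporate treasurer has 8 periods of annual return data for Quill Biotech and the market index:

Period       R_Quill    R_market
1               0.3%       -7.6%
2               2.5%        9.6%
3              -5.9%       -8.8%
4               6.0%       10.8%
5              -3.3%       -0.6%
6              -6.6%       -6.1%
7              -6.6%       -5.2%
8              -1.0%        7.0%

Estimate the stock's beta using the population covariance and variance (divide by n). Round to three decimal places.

Mean R_i = (0.3 + 2.5 − 5.9 + 6.0 − 3.3 − 6.6 − 6.6 − 1.0) / 8 = -1.8250%
Mean R_m = (-7.6 + 9.6 − 8.8 + 10.8 − 0.6 − 6.1 − 5.2 + 7.0) / 8 = -0.1125%
Σ(R_i − R̄_i)(R_m − R̄_m) = 206.3575  ⇒  Cov = 206.3575 / 8 = 25.7947
Σ(R_m − R̄_m)² = 457.5088  ⇒  Var(R_m) = 457.5088 / 8 = 57.1886
β = Cov / Var(R_m) = 25.7947 / 57.1886 = 0.4510

0.451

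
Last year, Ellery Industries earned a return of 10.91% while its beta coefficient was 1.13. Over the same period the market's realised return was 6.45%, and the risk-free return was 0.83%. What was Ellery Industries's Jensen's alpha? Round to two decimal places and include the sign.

+3.73%

Market excess return = 6.45% − 0.83% = 5.62%
CAPM benchmark = R_f + β(R_m − R_f) = 0.83% + 1.13 × 5.62% = 7.1806%
α = actual − benchmark = 10.91% − 7.1806% = +3.73%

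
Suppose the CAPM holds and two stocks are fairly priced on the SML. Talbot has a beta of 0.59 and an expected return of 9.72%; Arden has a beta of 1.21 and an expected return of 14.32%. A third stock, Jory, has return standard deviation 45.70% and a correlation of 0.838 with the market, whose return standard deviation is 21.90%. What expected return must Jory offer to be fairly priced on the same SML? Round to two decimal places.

MRP = (14.32% − 9.72%) / (1.21 − 0.59) = 7.4194%
R_f = 9.72% − 0.59 × 7.4194% = 5.3426%
β_Jory = ρ·σ_i/σ_m = 0.838 × 45.70 / 21.90 = 1.7487
E(R_Jory) = R_f + β × MRP = 5.3426% + 1.7487 × 7.4194% = 18.32%

18.32%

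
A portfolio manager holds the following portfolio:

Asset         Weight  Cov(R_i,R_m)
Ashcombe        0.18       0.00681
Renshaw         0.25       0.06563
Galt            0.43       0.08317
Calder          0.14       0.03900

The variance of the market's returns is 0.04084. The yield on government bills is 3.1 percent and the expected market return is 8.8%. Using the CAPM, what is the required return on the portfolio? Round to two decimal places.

11.31%

β_Ashcombe = 0.00681 / 0.04084 = 0.1667
β_Renshaw = 0.06563 / 0.04084 = 1.6070
β_Galt = 0.08317 / 0.04084 = 2.0365
β_Calder = 0.03900 / 0.04084 = 0.9549
β_P = Σ w_i β_i = 0.18×0.1667 + 0.25×1.6070 + 0.43×2.0365 + 0.14×0.9549 = 1.4411
MRP = 8.8% − 3.1% = 5.70%
E(R_P) = R_f + β_P × MRP = 3.1% + 1.4411 × 5.7% = 11.31%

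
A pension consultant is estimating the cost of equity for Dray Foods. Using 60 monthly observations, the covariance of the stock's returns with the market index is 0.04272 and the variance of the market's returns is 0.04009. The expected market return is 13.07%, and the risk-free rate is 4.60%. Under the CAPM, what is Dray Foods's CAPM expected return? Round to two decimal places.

β = Cov(R_i, R_m) / Var(R_m) = 0.04272 / 0.04009 = 1.0656
MRP = 13.07% − 4.60% = 8.47%
E(R) = R_f + β × MRP = 4.60% + 1.0656 × 8.47% = 13.63%

13.63%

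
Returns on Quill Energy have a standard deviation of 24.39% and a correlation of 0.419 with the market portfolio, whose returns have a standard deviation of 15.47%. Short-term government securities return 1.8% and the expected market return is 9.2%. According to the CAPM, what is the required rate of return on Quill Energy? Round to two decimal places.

6.69%

β = ρ × σ_i / σ_m = 0.419 × 24.39% / 15.47% = 0.6606
MRP = 9.2% − 1.8% = 7.40%
E(R) = 1.8% + 0.6606 × 7.4% = 6.69%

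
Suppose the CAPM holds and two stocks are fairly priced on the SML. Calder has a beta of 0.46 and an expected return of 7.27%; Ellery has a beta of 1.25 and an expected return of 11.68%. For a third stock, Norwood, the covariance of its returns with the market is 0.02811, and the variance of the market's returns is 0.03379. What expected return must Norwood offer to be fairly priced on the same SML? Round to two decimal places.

MRP = (11.68% − 7.27%) / (1.25 − 0.46) = 5.5823%
R_f = 7.27% − 0.46 × 5.5823% = 4.7021%
β_Norwood = Cov / Var(R_m) = 0.02811 / 0.03379 = 0.8319
E(R_Norwood) = R_f + β × MRP = 4.7021% + 0.8319 × 5.5823% = 9.35%

9.35%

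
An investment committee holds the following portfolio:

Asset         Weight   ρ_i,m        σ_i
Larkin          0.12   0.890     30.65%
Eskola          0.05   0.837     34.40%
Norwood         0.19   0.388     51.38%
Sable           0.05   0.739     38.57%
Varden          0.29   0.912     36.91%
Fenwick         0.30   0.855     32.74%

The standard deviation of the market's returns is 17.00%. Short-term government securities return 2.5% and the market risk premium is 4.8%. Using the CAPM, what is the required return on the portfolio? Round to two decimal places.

β_Larkin = 0.890 × 30.65% / 17.00% = 1.6046
β_Eskola = 0.837 × 34.40% / 17.00% = 1.6937
β_Norwood = 0.388 × 51.38% / 17.00% = 1.1727
β_Sable = 0.739 × 38.57% / 17.00% = 1.6767
β_Varden = 0.912 × 36.91% / 17.00% = 1.9801
β_Fenwick = 0.855 × 32.74% / 17.00% = 1.6466
β_P = Σ w_i β_i = 0.12×1.6046 + 0.05×1.6937 + 0.19×1.1727 + 0.05×1.6767 + 0.29×1.9801 + 0.30×1.6466 = 1.6521
E(R_P) = R_f + β_P × MRP = 2.5% + 1.6521 × 4.8% = 10.43%

10.43%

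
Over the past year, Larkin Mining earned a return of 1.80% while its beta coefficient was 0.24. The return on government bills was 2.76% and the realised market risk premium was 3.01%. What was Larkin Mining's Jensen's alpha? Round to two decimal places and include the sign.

CAPM benchmark = R_f + β(R_m − R_f) = 2.76% + 0.24 × 3.01% = 3.4824%
α = actual − benchmark = 1.80% − 3.4824% = -1.68%

-1.68%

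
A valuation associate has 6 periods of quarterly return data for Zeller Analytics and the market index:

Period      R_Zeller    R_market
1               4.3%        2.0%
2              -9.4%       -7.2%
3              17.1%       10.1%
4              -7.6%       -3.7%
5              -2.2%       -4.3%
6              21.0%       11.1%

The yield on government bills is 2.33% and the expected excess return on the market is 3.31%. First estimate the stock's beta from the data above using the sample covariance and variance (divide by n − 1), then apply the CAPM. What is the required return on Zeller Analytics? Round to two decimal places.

Mean R_i = (4.3 − 9.4 + 17.1 − 7.6 − 2.2 + 21.0) / 6 = 3.8667%
Mean R_m = (2.0 − 7.2 + 10.1 − 3.7 − 4.3 + 11.1) / 6 = 1.3333%
Σ(R_i − R̄_i)(R_m − R̄_m) = 488.7367  ⇒  Cov = 488.7367 / 5 = 97.7473
Σ(R_m − R̄_m)² = 302.5733  ⇒  Var(R_m) = 302.5733 / 5 = 60.5147
β = Cov / Var(R_m) = 97.7473 / 60.5147 = 1.6153
E(R) = R_f + β × MRP = 2.33% + 1.6153 × 3.31% = 7.68%

7.68%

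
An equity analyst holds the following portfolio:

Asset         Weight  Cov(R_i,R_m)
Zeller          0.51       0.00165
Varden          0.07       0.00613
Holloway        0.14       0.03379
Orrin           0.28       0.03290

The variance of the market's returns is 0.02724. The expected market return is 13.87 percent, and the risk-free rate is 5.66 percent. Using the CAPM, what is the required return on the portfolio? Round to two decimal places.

β_Zeller = 0.00165 / 0.02724 = 0.0606
β_Varden = 0.00613 / 0.02724 = 0.2250
β_Holloway = 0.03379 / 0.02724 = 1.2405
β_Orrin = 0.03290 / 0.02724 = 1.2078
β_P = Σ w_i β_i = 0.51×0.0606 + 0.07×0.2250 + 0.14×1.2405 + 0.28×1.2078 = 0.5585
MRP = 13.87% − 5.66% = 8.21%
E(R_P) = R_f + β_P × MRP = 5.66% + 0.5585 × 8.21% = 10.25%

10.25%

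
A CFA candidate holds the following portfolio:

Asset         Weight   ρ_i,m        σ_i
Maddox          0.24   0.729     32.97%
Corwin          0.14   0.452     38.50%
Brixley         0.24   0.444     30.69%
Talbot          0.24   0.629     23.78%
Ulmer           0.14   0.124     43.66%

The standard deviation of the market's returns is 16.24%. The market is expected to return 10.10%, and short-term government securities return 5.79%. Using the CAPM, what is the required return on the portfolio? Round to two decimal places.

β_Maddox = 0.729 × 32.97% / 16.24% = 1.4800
β_Corwin = 0.452 × 38.50% / 16.24% = 1.0716
β_Brixley = 0.444 × 30.69% / 16.24% = 0.8391
β_Talbot = 0.629 × 23.78% / 16.24% = 0.9210
β_Ulmer = 0.124 × 43.66% / 16.24% = 0.3334
β_P = Σ w_i β_i = 0.24×1.4800 + 0.14×1.0716 + 0.24×0.8391 + 0.24×0.9210 + 0.14×0.3334 = 0.9743
MRP = 10.10% − 5.79% = 4.31%
E(R_P) = R_f + β_P × MRP = 5.79% + 0.9743 × 4.31% = 9.99%

9.99%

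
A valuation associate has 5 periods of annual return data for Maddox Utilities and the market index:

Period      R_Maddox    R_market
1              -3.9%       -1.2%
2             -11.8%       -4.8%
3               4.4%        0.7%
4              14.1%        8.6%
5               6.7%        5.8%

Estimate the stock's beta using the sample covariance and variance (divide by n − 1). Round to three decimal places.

Mean R_i = (-3.9 − 11.8 + 4.4 + 14.1 + 6.7) / 5 = 1.9000%
Mean R_m = (-1.2 − 4.8 + 0.7 + 8.6 + 5.8) / 5 = 1.8200%
Σ(R_i − R̄_i)(R_m − R̄_m) = 207.2300  ⇒  Cov = 207.2300 / 4 = 51.8075
Σ(R_m − R̄_m)² = 116.0080  ⇒  Var(R_m) = 116.0080 / 4 = 29.0020
β = Cov / Var(R_m) = 51.8075 / 29.0020 = 1.7863

1.786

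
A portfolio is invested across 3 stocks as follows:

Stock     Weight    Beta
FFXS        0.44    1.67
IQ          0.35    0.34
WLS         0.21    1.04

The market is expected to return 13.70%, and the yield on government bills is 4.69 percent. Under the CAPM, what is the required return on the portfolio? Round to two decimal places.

β_P = Σ w_i β_i = 0.44×1.67 + 0.35×0.34 + 0.21×1.04 = 1.0722
MRP = 13.70% − 4.69% = 9.01%
E(R_P) = R_f + β_P × MRP = 4.69% + 1.0722 × 9.01% = 14.35%

14.35%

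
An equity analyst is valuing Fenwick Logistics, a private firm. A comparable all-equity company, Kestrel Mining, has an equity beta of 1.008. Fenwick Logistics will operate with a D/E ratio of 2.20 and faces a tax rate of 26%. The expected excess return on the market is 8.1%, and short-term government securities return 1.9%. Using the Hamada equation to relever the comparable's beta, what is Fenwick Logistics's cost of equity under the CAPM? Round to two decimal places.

β_L = β_U × [1 + (1 − t)(D/E)] = 1.008 × [1 + (1 − 0.26) × 2.20]
    = 1.008 × [1 + 0.74 × 2.20] = 1.008 × 2.6280 = 2.6490
E(R) = R_f + β_L × MRP = 1.9% + 2.6490 × 8.1% = 23.36%

23.36%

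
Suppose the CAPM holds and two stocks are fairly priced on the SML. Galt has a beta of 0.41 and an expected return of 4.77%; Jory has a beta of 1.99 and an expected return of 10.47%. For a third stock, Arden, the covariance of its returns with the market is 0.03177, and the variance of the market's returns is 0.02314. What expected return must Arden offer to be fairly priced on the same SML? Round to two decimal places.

8.24%

MRP = (10.47% − 4.77%) / (1.99 − 0.41) = 3.6076%
R_f = 4.77% − 0.41 × 3.6076% = 3.2909%
β_Arden = Cov / Var(R_m) = 0.03177 / 0.02314 = 1.3729
E(R_Arden) = R_f + β × MRP = 3.2909% + 1.3729 × 3.6076% = 8.24%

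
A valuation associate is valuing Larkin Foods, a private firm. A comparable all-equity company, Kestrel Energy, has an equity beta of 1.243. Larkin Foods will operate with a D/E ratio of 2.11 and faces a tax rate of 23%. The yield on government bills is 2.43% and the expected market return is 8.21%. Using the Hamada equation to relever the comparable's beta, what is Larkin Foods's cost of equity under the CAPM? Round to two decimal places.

21.29%

β_L = β_U × [1 + (1 − t)(D/E)] = 1.243 × [1 + (1 − 0.23) × 2.11]
    = 1.243 × [1 + 0.77 × 2.11] = 1.243 × 2.6247 = 3.2625
MRP = 8.21% − 2.43% = 5.78%
E(R) = R_f + β_L × MRP = 2.43% + 3.2625 × 5.78% = 21.29%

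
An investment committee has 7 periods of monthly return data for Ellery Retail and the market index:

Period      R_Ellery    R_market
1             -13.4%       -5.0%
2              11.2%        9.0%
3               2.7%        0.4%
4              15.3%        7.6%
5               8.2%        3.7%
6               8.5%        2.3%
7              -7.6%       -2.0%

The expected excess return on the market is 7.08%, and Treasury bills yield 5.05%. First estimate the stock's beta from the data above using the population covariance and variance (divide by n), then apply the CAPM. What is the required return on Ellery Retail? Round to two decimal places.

18.87%

Mean R_i = (-13.4 + 11.2 + 2.7 + 15.3 + 8.2 + 8.5 − 7.6) / 7 = 3.5571%
Mean R_m = (-5.0 + 9.0 + 0.4 + 7.6 + 3.7 + 2.3 − 2.0) / 7 = 2.2857%
Σ(R_i − R̄_i)(R_m − R̄_m) = 293.3357  ⇒  Cov = 293.3357 / 7 = 41.9051
Σ(R_m − R̄_m)² = 150.3286  ⇒  Var(R_m) = 150.3286 / 7 = 21.4755
β = Cov / Var(R_m) = 41.9051 / 21.4755 = 1.9513
E(R) = R_f + β × MRP = 5.05% + 1.9513 × 7.08% = 18.87%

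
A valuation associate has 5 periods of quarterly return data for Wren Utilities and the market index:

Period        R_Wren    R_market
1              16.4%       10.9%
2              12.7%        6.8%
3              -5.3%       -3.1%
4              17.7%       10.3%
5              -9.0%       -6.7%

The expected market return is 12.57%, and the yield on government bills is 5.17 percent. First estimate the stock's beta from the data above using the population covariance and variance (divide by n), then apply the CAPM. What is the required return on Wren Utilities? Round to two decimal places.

Mean R_i = (16.4 + 12.7 − 5.3 + 17.7 − 9.0) / 5 = 6.5000%
Mean R_m = (10.9 + 6.8 − 3.1 + 10.3 − 6.7) / 5 = 3.6400%
Σ(R_i − R̄_i)(R_m − R̄_m) = 405.8600  ⇒  Cov = 405.8600 / 5 = 81.1720
Σ(R_m − R̄_m)² = 259.3920  ⇒  Var(R_m) = 259.3920 / 5 = 51.8784
β = Cov / Var(R_m) = 81.1720 / 51.8784 = 1.5647
MRP = 12.57% − 5.17% = 7.40%
E(R) = R_f + β × MRP = 5.17% + 1.5647 × 7.40% = 16.75%

16.75%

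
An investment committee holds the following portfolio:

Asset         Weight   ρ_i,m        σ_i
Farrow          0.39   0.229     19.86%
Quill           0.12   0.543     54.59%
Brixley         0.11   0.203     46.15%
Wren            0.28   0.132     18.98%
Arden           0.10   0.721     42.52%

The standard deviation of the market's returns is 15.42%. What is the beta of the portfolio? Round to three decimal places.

0.657

β_Farrow = 0.229 × 19.86% / 15.42% = 0.2949
β_Quill = 0.543 × 54.59% / 15.42% = 1.9223
β_Brixley = 0.203 × 46.15% / 15.42% = 0.6076
β_Wren = 0.132 × 18.98% / 15.42% = 0.1625
β_Arden = 0.721 × 42.52% / 15.42% = 1.9881
β_P = Σ w_i β_i = 0.39×0.2949 + 0.12×1.9223 + 0.11×0.6076 + 0.28×0.1625 + 0.10×1.9881 = 0.6568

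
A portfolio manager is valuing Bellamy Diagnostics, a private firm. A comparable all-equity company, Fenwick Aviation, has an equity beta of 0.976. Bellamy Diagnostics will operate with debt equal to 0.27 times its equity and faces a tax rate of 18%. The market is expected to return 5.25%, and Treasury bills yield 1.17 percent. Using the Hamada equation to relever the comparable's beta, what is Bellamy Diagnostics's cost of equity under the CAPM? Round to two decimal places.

β_L = β_U × [1 + (1 − t)(D/E)] = 0.976 × [1 + (1 − 0.18) × 0.27]
    = 0.976 × [1 + 0.82 × 0.27] = 0.976 × 1.2214 = 1.1921
MRP = 5.25% − 1.17% = 4.08%
E(R) = R_f + β_L × MRP = 1.17% + 1.1921 × 4.08% = 6.03%

6.03%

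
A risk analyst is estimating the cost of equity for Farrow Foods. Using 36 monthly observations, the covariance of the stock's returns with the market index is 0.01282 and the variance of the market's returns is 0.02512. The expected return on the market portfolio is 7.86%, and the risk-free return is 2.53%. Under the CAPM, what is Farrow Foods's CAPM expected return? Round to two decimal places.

β = Cov(R_i, R_m) / Var(R_m) = 0.01282 / 0.02512 = 0.5104
MRP = 7.86% − 2.53% = 5.33%
E(R) = R_f + β × MRP = 2.53% + 0.5104 × 5.33% = 5.25%

5.25%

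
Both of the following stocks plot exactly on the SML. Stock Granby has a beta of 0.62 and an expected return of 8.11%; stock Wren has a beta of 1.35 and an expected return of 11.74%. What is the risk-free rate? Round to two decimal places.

Both satisfy E(R) = R_f + β·MRP, so the slope of the SML is
MRP = (11.74% − 8.11%) / (1.35 − 0.62) = 3.63% / 0.73 = 4.9726%
R_f = E(R_Granby) − β_Granby·MRP = 8.11% − 0.62 × 4.9726% = 5.0270%

5.03%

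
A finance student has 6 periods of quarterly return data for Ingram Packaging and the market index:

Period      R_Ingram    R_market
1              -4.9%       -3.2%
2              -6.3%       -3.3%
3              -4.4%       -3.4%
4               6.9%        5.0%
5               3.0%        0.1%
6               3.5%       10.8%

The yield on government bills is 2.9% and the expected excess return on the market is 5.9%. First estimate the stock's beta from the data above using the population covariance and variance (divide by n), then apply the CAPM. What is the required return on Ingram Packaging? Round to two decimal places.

Mean R_i = (-4.9 − 6.3 − 4.4 + 6.9 + 3.0 + 3.5) / 6 = -0.3667%
Mean R_m = (-3.2 − 3.3 − 3.4 + 5.0 + 0.1 + 10.8) / 6 = 1.0000%
Σ(R_i − R̄_i)(R_m − R̄_m) = 126.2300  ⇒  Cov = 126.2300 / 6 = 21.0383
Σ(R_m − R̄_m)² = 168.3400  ⇒  Var(R_m) = 168.3400 / 6 = 28.0567
β = Cov / Var(R_m) = 21.0383 / 28.0567 = 0.7498
E(R) = R_f + β × MRP = 2.9% + 0.7498 × 5.9% = 7.32%

7.32%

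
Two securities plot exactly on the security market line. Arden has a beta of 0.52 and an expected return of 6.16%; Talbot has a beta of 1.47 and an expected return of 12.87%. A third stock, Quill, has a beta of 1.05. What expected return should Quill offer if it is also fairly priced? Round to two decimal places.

9.90%

MRP (SML slope) = (12.87% − 6.16%) / (1.47 − 0.52) = 6.71% / 0.95 = 7.0632%
R_f (intercept) = 6.16% − 0.52 × 7.0632% = 2.4871%
E(R_Quill) = R_f + β × MRP = 2.4871% + 1.05 × 7.0632% = 9.90%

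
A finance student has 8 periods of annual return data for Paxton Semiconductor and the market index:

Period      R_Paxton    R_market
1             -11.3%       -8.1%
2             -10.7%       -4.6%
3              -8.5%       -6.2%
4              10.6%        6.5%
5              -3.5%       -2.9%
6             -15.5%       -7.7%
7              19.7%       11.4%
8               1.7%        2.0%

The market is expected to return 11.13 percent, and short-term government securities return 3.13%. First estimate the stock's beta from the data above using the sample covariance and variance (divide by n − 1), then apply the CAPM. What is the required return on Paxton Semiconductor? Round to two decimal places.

Mean R_i = (-11.3 − 10.7 − 8.5 + 10.6 − 3.5 − 15.5 + 19.7 + 1.7) / 8 = -2.1875%
Mean R_m = (-8.1 − 4.6 − 6.2 + 6.5 − 2.9 − 7.7 + 11.4 + 2.0) / 8 = -1.2000%
Σ(R_i − R̄_i)(R_m − R̄_m) = 598.8300  ⇒  Cov = 598.8300 / 7 = 85.5471
Σ(R_m − R̄_m)² = 357.6000  ⇒  Var(R_m) = 357.6000 / 7 = 51.0857
β = Cov / Var(R_m) = 85.5471 / 51.0857 = 1.6746
MRP = 11.13% − 3.13% = 8.00%
E(R) = R_f + β × MRP = 3.13% + 1.6746 × 8.00% = 16.53%

16.53%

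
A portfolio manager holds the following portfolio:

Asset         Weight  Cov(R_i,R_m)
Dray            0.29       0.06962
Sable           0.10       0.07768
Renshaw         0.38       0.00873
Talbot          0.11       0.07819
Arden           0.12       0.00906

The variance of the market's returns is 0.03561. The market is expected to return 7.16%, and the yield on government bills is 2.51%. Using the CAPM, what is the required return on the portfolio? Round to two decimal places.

β_Dray = 0.06962 / 0.03561 = 1.9551
β_Sable = 0.07768 / 0.03561 = 2.1814
β_Renshaw = 0.00873 / 0.03561 = 0.2452
β_Talbot = 0.07819 / 0.03561 = 2.1957
β_Arden = 0.00906 / 0.03561 = 0.2544
β_P = Σ w_i β_i = 0.29×1.9551 + 0.10×2.1814 + 0.38×0.2452 + 0.11×2.1957 + 0.12×0.2544 = 1.1504
MRP = 7.16% − 2.51% = 4.65%
E(R_P) = R_f + β_P × MRP = 2.51% + 1.1504 × 4.65% = 7.86%

7.86%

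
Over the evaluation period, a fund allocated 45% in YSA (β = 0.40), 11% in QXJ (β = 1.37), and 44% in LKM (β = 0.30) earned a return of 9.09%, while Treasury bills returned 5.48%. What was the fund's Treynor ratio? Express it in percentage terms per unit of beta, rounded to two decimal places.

β_P = 0.45×0.40 + 0.11×1.37 + 0.44×0.30 = 0.4627
Treynor = (R_P − R_f) / β_P = (9.09% − 5.48%) / 0.4627 = 3.61% / 0.4627 = 7.80%

7.80%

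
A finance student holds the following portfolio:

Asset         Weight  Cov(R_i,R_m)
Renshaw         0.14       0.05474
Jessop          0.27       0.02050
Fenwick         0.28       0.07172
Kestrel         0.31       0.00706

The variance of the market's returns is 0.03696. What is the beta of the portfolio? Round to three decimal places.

β_Renshaw = 0.05474 / 0.03696 = 1.4811
β_Jessop = 0.02050 / 0.03696 = 0.5547
β_Fenwick = 0.07172 / 0.03696 = 1.9405
β_Kestrel = 0.00706 / 0.03696 = 0.1910
β_P = Σ w_i β_i = 0.14×1.4811 + 0.27×0.5547 + 0.28×1.9405 + 0.31×0.1910 = 0.9597

0.960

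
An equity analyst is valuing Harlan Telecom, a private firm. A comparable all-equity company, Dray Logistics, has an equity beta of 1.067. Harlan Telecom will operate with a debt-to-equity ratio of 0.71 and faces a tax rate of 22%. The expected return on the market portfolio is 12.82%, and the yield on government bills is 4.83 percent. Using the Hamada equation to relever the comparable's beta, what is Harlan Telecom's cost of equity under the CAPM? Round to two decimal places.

β_L = β_U × [1 + (1 − t)(D/E)] = 1.067 × [1 + (1 − 0.22) × 0.71]
    = 1.067 × [1 + 0.78 × 0.71] = 1.067 × 1.5538 = 1.6579
MRP = 12.82% − 4.83% = 7.99%
E(R) = R_f + β_L × MRP = 4.83% + 1.6579 × 7.99% = 18.08%

18.08%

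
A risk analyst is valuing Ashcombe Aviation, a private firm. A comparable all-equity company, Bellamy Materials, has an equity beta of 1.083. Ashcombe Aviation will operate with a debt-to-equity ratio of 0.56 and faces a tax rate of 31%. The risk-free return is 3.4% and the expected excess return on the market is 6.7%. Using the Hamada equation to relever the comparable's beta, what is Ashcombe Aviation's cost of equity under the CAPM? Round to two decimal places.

β_L = β_U × [1 + (1 − t)(D/E)] = 1.083 × [1 + (1 − 0.31) × 0.56]
    = 1.083 × [1 + 0.69 × 0.56] = 1.083 × 1.3864 = 1.5015
E(R) = R_f + β_L × MRP = 3.4% + 1.5015 × 6.7% = 13.46%

13.46%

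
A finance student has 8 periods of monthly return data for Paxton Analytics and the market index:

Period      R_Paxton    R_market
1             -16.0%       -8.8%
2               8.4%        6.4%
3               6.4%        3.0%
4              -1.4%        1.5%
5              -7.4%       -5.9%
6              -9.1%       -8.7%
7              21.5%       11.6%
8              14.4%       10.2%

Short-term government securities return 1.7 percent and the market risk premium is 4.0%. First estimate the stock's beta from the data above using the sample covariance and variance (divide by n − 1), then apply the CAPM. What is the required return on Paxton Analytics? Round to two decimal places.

7.78%

Mean R_i = (-16.0 + 8.4 + 6.4 − 1.4 − 7.4 − 9.1 + 21.5 + 14.4) / 8 = 2.1000%
Mean R_m = (-8.8 + 6.4 + 3.0 + 1.5 − 5.9 − 8.7 + 11.6 + 10.2) / 8 = 1.1625%
Σ(R_i − R̄_i)(R_m − R̄_m) = 711.2400  ⇒  Cov = 711.2400 / 7 = 101.6057
Σ(R_m − R̄_m)² = 467.9388  ⇒  Var(R_m) = 467.9388 / 7 = 66.8484
β = Cov / Var(R_m) = 101.6057 / 66.8484 = 1.5199
E(R) = R_f + β × MRP = 1.7% + 1.5199 × 4.0% = 7.78%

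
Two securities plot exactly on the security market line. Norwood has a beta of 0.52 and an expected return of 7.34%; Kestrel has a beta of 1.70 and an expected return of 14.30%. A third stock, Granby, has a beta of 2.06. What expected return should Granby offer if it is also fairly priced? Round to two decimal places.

MRP (SML slope) = (14.30% − 7.34%) / (1.70 − 0.52) = 6.96% / 1.18 = 5.8983%
R_f (intercept) = 7.34% − 0.52 × 5.8983% = 4.2729%
E(R_Granby) = R_f + β × MRP = 4.2729% + 2.06 × 5.8983% = 16.42%

16.42%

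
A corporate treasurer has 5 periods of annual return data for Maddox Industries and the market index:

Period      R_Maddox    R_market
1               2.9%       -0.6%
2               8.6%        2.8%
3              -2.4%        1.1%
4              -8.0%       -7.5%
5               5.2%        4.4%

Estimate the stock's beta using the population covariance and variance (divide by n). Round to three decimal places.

1.204

Mean R_i = (2.9 + 8.6 − 2.4 − 8.0 + 5.2) / 5 = 1.2600%
Mean R_m = (-0.6 + 2.8 + 1.1 − 7.5 + 4.4) / 5 = 0.0400%
Σ(R_i − R̄_i)(R_m − R̄_m) = 102.3280  ⇒  Cov = 102.3280 / 5 = 20.4656
Σ(R_m − R̄_m)² = 85.0120  ⇒  Var(R_m) = 85.0120 / 5 = 17.0024
β = Cov / Var(R_m) = 20.4656 / 17.0024 = 1.2037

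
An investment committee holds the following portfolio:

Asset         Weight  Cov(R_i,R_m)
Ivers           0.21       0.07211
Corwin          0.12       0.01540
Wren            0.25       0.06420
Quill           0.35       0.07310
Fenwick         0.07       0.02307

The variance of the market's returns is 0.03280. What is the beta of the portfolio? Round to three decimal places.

1.837

β_Ivers = 0.07211 / 0.03280 = 2.1985
β_Corwin = 0.01540 / 0.03280 = 0.4695
β_Wren = 0.06420 / 0.03280 = 1.9573
β_Quill = 0.07310 / 0.03280 = 2.2287
β_Fenwick = 0.02307 / 0.03280 = 0.7034
β_P = Σ w_i β_i = 0.21×2.1985 + 0.12×0.4695 + 0.25×1.9573 + 0.35×2.2287 + 0.07×0.7034 = 1.8366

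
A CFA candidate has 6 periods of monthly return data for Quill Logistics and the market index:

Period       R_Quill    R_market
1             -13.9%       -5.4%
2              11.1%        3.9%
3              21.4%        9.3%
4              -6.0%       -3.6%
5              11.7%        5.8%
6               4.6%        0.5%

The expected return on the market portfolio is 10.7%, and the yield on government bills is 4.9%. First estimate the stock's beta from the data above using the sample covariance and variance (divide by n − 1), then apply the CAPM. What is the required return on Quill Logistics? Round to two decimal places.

17.95%

Mean R_i = (-13.9 + 11.1 + 21.4 − 6.0 + 11.7 + 4.6) / 6 = 4.8167%
Mean R_m = (-5.4 + 3.9 + 9.3 − 3.6 + 5.8 + 0.5) / 6 = 1.7500%
Σ(R_i − R̄_i)(R_m − R̄_m) = 358.5550  ⇒  Cov = 358.5550 / 5 = 71.7110
Σ(R_m − R̄_m)² = 159.3350  ⇒  Var(R_m) = 159.3350 / 5 = 31.8670
β = Cov / Var(R_m) = 71.7110 / 31.8670 = 2.2503
MRP = 10.7% − 4.9% = 5.80%
E(R) = R_f + β × MRP = 4.9% + 2.2503 × 5.8% = 17.95%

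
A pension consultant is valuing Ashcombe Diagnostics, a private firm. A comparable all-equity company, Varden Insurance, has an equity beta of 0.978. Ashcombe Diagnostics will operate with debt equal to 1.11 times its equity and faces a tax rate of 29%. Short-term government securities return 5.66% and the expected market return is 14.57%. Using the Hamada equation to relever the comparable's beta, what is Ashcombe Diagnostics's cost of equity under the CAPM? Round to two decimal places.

21.24%

β_L = β_U × [1 + (1 − t)(D/E)] = 0.978 × [1 + (1 − 0.29) × 1.11]
    = 0.978 × [1 + 0.71 × 1.11] = 0.978 × 1.7881 = 1.7488
MRP = 14.57% − 5.66% = 8.91%
E(R) = R_f + β_L × MRP = 5.66% + 1.7488 × 8.91% = 21.24%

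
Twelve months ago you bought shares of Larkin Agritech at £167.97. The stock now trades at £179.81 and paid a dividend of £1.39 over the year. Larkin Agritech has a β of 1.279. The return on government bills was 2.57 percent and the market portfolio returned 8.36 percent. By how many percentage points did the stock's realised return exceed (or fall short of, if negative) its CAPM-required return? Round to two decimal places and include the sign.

-2.10%

Realised HPR = (P1 + D1 − P0) / P0 = (179.81 + 1.39 − 167.97) / 167.97 = 13.23 / 167.97 = 7.8764%
MRP = 8.36% − 2.57% = 5.79%
CAPM required = R_f + β·MRP = 2.57% + 1.279 × 5.79% = 9.97541%
α = realised − required = 7.8764% − 9.97541% = -2.10%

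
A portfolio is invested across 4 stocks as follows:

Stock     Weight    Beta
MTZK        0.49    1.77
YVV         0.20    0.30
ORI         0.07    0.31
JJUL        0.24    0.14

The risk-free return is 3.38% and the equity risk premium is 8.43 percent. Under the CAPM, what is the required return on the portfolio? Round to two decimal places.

β_P = Σ w_i β_i = 0.49×1.77 + 0.20×0.30 + 0.07×0.31 + 0.24×0.14 = 0.9826
E(R_P) = R_f + β_P × MRP = 3.38% + 0.9826 × 8.43% = 11.66%

11.66%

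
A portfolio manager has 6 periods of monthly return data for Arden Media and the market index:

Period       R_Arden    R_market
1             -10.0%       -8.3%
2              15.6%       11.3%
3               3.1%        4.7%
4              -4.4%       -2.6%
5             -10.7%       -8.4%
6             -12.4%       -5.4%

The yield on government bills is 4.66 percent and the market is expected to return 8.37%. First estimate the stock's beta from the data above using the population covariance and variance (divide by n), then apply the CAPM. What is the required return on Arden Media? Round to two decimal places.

9.58%

Mean R_i = (-10.0 + 15.6 + 3.1 − 4.4 − 10.7 − 12.4) / 6 = -3.1333%
Mean R_m = (-8.3 + 11.3 + 4.7 − 2.6 − 8.4 − 5.4) / 6 = -1.4500%
Σ(R_i − R̄_i)(R_m − R̄_m) = 414.8700  ⇒  Cov = 414.8700 / 6 = 69.1450
Σ(R_m − R̄_m)² = 312.5350  ⇒  Var(R_m) = 312.5350 / 6 = 52.0892
β = Cov / Var(R_m) = 69.1450 / 52.0892 = 1.3274
MRP = 8.37% − 4.66% = 3.71%
E(R) = R_f + β × MRP = 4.66% + 1.3274 × 3.71% = 9.58%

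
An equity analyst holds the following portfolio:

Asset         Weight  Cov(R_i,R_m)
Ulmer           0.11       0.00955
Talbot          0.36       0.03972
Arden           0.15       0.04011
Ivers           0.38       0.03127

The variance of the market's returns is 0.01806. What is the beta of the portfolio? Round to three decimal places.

β_Ulmer = 0.00955 / 0.01806 = 0.5288
β_Talbot = 0.03972 / 0.01806 = 2.1993
β_Arden = 0.04011 / 0.01806 = 2.2209
β_Ivers = 0.03127 / 0.01806 = 1.7315
β_P = Σ w_i β_i = 0.11×0.5288 + 0.36×2.1993 + 0.15×2.2209 + 0.38×1.7315 = 1.8410

1.841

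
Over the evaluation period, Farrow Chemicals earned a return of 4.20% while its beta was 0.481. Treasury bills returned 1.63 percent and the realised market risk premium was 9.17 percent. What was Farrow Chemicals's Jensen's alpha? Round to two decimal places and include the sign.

-1.84%

CAPM benchmark = R_f + β(R_m − R_f) = 1.63% + 0.481 × 9.17% = 6.04077%
α = actual − benchmark = 4.20% − 6.04077% = -1.84%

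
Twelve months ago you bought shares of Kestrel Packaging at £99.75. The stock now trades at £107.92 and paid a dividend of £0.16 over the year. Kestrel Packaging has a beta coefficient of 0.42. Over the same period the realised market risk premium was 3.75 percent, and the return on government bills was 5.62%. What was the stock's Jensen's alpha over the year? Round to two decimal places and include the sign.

+1.16%

Realised HPR = (P1 + D1 − P0) / P0 = (107.92 + 0.16 − 99.75) / 99.75 = 8.33 / 99.75 = 8.3509%
CAPM required = R_f + β·MRP = 5.62% + 0.42 × 3.75% = 7.1950%
α = realised − required = 8.3509% − 7.1950% = +1.16%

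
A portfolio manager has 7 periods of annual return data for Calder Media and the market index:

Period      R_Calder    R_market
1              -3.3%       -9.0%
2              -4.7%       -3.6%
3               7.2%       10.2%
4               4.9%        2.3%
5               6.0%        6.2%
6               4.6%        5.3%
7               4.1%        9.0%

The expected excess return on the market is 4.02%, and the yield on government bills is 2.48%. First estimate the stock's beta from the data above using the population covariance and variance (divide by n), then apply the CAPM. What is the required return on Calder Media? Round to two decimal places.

4.89%

Mean R_i = (-3.3 − 4.7 + 7.2 + 4.9 + 6.0 + 4.6 + 4.1) / 7 = 2.6857%
Mean R_m = (-9.0 − 3.6 + 10.2 + 2.3 + 6.2 + 5.3 + 9.0) / 7 = 2.9143%
Σ(R_i − R̄_i)(R_m − R̄_m) = 175.0214  ⇒  Cov = 175.0214 / 7 = 25.0031
Σ(R_m − R̄_m)² = 291.3686  ⇒  Var(R_m) = 291.3686 / 7 = 41.6241
β = Cov / Var(R_m) = 25.0031 / 41.6241 = 0.6007
E(R) = R_f + β × MRP = 2.48% + 0.6007 × 4.02% = 4.89%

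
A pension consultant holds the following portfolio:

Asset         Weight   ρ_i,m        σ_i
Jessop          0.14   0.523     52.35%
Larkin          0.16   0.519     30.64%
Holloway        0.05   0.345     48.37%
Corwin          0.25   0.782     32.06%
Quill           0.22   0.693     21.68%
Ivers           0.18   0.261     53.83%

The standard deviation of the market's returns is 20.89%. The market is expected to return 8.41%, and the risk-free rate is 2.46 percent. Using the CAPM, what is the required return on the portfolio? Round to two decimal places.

β_Jessop = 0.523 × 52.35% / 20.89% = 1.3106
β_Larkin = 0.519 × 30.64% / 20.89% = 0.7612
β_Holloway = 0.345 × 48.37% / 20.89% = 0.7988
β_Corwin = 0.782 × 32.06% / 20.89% = 1.2001
β_Quill = 0.693 × 21.68% / 20.89% = 0.7192
β_Ivers = 0.261 × 53.83% / 20.89% = 0.6726
β_P = Σ w_i β_i = 0.14×1.3106 + 0.16×0.7612 + 0.05×0.7988 + 0.25×1.2001 + 0.22×0.7192 + 0.18×0.6726 = 0.9245
MRP = 8.41% − 2.46% = 5.95%
E(R_P) = R_f + β_P × MRP = 2.46% + 0.9245 × 5.95% = 7.96%

7.96%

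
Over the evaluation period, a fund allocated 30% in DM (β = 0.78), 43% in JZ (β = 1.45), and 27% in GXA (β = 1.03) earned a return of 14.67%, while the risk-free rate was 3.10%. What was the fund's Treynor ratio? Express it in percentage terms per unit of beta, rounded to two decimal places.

10.19%

β_P = 0.30×0.78 + 0.43×1.45 + 0.27×1.03 = 1.1356
Treynor = (R_P − R_f) / β_P = (14.67% − 3.10%) / 1.1356 = 11.57% / 1.1356 = 10.19%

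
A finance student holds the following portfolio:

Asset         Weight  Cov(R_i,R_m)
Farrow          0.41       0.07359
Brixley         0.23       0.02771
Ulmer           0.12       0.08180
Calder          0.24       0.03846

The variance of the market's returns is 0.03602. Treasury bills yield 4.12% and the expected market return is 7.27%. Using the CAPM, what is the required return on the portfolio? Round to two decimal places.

β_Farrow = 0.07359 / 0.03602 = 2.0430
β_Brixley = 0.02771 / 0.03602 = 0.7693
β_Ulmer = 0.08180 / 0.03602 = 2.2710
β_Calder = 0.03846 / 0.03602 = 1.0677
β_P = Σ w_i β_i = 0.41×2.0430 + 0.23×0.7693 + 0.12×2.2710 + 0.24×1.0677 = 1.5433
MRP = 7.27% − 4.12% = 3.15%
E(R_P) = R_f + β_P × MRP = 4.12% + 1.5433 × 3.15% = 8.98%

8.98%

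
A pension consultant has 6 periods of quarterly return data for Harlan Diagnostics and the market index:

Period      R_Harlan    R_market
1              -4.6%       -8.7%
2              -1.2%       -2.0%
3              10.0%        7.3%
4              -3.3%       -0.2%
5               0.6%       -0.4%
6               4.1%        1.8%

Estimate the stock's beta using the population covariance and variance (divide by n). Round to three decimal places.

Mean R_i = (-4.6 − 1.2 + 10.0 − 3.3 + 0.6 + 4.1) / 6 = 0.9333%
Mean R_m = (-8.7 − 2.0 + 7.3 − 0.2 − 0.4 + 1.8) / 6 = -0.3667%
Σ(R_i − R̄_i)(R_m − R̄_m) = 125.2733  ⇒  Cov = 125.2733 / 6 = 20.8789
Σ(R_m − R̄_m)² = 135.6133  ⇒  Var(R_m) = 135.6133 / 6 = 22.6022
β = Cov / Var(R_m) = 20.8789 / 22.6022 = 0.9238

0.924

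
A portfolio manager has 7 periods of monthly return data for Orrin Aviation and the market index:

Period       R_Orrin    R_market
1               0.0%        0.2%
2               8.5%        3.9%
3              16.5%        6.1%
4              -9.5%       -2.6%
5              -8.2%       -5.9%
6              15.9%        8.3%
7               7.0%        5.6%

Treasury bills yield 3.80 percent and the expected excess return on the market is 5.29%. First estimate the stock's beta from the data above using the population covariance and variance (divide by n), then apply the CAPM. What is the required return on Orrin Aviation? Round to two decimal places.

Mean R_i = (0.0 + 8.5 + 16.5 − 9.5 − 8.2 + 15.9 + 7.0) / 7 = 4.3143%
Mean R_m = (0.2 + 3.9 + 6.1 − 2.6 − 5.9 + 8.3 + 5.6) / 7 = 2.2286%
Σ(R_i − R̄_i)(R_m − R̄_m) = 310.7471  ⇒  Cov = 310.7471 / 7 = 44.3924
Σ(R_m − R̄_m)² = 159.5143  ⇒  Var(R_m) = 159.5143 / 7 = 22.7878
β = Cov / Var(R_m) = 44.3924 / 22.7878 = 1.9481
E(R) = R_f + β × MRP = 3.80% + 1.9481 × 5.29% = 14.11%

14.11%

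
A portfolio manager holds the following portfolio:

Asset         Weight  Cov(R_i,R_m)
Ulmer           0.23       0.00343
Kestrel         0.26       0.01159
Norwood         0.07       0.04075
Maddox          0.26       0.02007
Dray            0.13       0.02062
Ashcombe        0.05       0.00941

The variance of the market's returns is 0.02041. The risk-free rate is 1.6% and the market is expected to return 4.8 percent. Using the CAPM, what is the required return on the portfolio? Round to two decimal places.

3.96%

β_Ulmer = 0.00343 / 0.02041 = 0.1681
β_Kestrel = 0.01159 / 0.02041 = 0.5679
β_Norwood = 0.04075 / 0.02041 = 1.9966
β_Maddox = 0.02007 / 0.02041 = 0.9833
β_Dray = 0.02062 / 0.02041 = 1.0103
β_Ashcombe = 0.00941 / 0.02041 = 0.4610
β_P = Σ w_i β_i = 0.23×0.1681 + 0.26×0.5679 + 0.07×1.9966 + 0.26×0.9833 + 0.13×1.0103 + 0.05×0.4610 = 0.7361
MRP = 4.8% − 1.6% = 3.20%
E(R_P) = R_f + β_P × MRP = 1.6% + 0.7361 × 3.2% = 3.96%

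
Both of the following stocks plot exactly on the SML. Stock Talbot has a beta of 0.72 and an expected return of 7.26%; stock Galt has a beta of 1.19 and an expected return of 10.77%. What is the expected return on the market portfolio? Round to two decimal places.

Both satisfy E(R) = R_f + β·MRP, so the slope of the SML is
MRP = (10.77% − 7.26%) / (1.19 − 0.72) = 3.51% / 0.47 = 7.4681%
R_f = E(R_Talbot) − β_Talbot·MRP = 7.26% − 0.72 × 7.4681% = 1.8830%
E(R_m) = R_f + MRP = 1.8830% + 7.4681% = 9.35%

9.35%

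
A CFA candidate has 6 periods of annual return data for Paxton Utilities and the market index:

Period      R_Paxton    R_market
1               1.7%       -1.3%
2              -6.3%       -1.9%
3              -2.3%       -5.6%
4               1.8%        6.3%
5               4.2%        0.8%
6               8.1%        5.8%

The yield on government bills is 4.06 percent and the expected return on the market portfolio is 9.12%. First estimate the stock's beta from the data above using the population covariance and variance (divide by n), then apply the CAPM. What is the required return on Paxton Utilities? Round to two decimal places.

Mean R_i = (1.7 − 6.3 − 2.3 + 1.8 + 4.2 + 8.1) / 6 = 1.2000%
Mean R_m = (-1.3 − 1.9 − 5.6 + 6.3 + 0.8 + 5.8) / 6 = 0.6833%
Σ(R_i − R̄_i)(R_m − R̄_m) = 79.4000  ⇒  Cov = 79.4000 / 6 = 13.2333
Σ(R_m − R̄_m)² = 107.8283  ⇒  Var(R_m) = 107.8283 / 6 = 17.9714
β = Cov / Var(R_m) = 13.2333 / 17.9714 = 0.7364
MRP = 9.12% − 4.06% = 5.06%
E(R) = R_f + β × MRP = 4.06% + 0.7364 × 5.06% = 7.79%

7.79%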